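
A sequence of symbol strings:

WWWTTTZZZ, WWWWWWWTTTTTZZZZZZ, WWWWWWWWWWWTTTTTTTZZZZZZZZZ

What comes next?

Each string has the form W^{4n-1} T^{2n+1} Z^{3n} (n = 1, 2, …).
At n = 4 the blocks have lengths 15, 9, 12.

WWWWWWWWWWWWWWWTTTTTTTTTZZZZZZZZZZZZ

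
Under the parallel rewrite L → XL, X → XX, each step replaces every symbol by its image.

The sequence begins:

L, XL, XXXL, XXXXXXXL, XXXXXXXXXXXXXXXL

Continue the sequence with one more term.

XXXXXXXXXXXXXXXXXXXXXXXXXXXXXXXL

Replace each of the 16 characters of XXXXXXXXXXXXXXXL in place — XX XX XX XX XX XX XX XX XX XX XX XX XX XX XX XL — and concatenate.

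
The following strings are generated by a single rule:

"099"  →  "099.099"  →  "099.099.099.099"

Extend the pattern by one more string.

s(k+1) = s(k)·.·s(k) — each term doubles the last with '.' between the halves.
Doubling 099.099.099.099 with '.' between the halves:

099.099.099.099.099.099.099.099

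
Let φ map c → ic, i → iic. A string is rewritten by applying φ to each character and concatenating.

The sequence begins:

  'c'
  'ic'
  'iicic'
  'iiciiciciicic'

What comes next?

φ(iiciiciciicic) expands symbol-by-symbol to iic iic ic iic iic ic iic ic iic iic ic iic ic; joining the 13 pieces gives the next term.

iiciiciciiciiciciiciciiciiciciicic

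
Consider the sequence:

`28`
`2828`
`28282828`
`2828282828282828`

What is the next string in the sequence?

28282828282828282828282828282828

s(k+1) = s(k)·s(k) — each term doubles the last.
So the next term is two copies of 2828282828282828.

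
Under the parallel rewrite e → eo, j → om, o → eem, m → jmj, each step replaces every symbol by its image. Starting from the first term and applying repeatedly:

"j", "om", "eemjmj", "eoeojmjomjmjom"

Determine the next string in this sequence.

eoeemeoeemomjmjomeemjmjomjmjomeemjmj

Applying the rule to each of the 14 symbols of eoeojmjomjmjom gives the pieces eo eem eo eem om jmj om eem jmj om jmj om eem jmj, which concatenate to the answer.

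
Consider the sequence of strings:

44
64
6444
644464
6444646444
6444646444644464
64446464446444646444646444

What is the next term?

Each term (from the third on) is the previous term followed by the one before it: term 3 = 64·44 = 6444.
So term 8 is 64446464446444646444646444·6444646444644464.

644464644464446464446464446444646444644464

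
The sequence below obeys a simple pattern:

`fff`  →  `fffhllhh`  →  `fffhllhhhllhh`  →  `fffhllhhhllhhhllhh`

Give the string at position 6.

fffhllhhhllhhhllhhhllhhhllhh

Every step adds hllhh to the end: s(k+1) = s(k)·hllhh.
From fffhllhhhllhhhllhh, 2 further steps: fffhllhhhllhhhllhh → fffhllhhhllhhhllhhhllhh → (answer).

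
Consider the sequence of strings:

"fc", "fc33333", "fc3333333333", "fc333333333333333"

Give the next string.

fc33333333333333333333

Each term is the previous one with 33333 appended.
One more step from fc333333333333333 gives the answer.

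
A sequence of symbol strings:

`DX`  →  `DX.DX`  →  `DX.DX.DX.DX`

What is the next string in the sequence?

Each string is two copies of the previous one joined by '.'.
One more doubling of DX.DX.DX.DX gives the answer.

DX.DX.DX.DX.DX.DX.DX.DX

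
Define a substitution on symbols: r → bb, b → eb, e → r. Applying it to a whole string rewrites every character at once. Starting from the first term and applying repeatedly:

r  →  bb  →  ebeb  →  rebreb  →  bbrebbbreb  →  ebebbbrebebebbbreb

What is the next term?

rebrebebebbbrebrebrebebebbbreb

Replace each of the 18 characters of ebebbbrebebebbbreb in place — r eb r eb eb eb bb r eb r eb r eb eb eb bb r eb — and concatenate.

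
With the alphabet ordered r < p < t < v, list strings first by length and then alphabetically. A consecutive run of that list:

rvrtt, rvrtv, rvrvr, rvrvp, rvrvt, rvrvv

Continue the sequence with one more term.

rvprr

The successor of rvrvv increments the rightmost position that isn't already v and resets every position after it to r.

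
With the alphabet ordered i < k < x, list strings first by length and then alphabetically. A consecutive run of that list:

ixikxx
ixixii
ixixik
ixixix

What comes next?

ixixki

Find the rightmost character of ixixix below x, bump it to the next letter, and reset everything to its right to i.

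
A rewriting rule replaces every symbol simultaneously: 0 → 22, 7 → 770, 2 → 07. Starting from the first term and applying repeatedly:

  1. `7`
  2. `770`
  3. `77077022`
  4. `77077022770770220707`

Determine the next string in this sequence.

77077022770770220707770770227707702207072277022770

φ(77077022770770220707) expands symbol-by-symbol to 770 770 22 770 770 22 07 07 770 770 22 770 770 22 07 07 22 770 22 770; joining the 20 pieces gives the next term.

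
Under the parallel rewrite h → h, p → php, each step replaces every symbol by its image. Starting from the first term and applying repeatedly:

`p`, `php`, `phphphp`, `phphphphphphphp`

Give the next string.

Rewriting the 15 symbols of phphphphphphphp one by one yields php h php h php h php h php h php h php h php; concatenated:

phphphphphphphphphphphphphphphp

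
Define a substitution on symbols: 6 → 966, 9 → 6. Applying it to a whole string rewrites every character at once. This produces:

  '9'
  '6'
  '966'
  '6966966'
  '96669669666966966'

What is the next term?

69669669666966966696696696669669666966966

φ(96669669666966966) expands symbol-by-symbol to 6 966 966 966 6 966 966 6 966 966 966 6 966 966 6 966 966; joining the 17 pieces gives the next term.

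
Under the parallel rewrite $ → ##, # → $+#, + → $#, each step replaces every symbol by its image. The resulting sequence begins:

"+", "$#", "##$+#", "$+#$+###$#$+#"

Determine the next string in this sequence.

##$#$+###$#$+#$+#$+###$+###$#$+#

φ($+#$+###$#$+#) expands symbol-by-symbol to ## $# $+# ## $# $+# $+# $+# ## $+# ## $# $+#; joining the 13 pieces gives the next term.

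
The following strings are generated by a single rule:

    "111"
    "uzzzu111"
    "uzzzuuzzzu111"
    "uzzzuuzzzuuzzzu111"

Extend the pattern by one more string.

The strings grow by a fixed prefix uzzzu each time.
One more step from uzzzuuzzzuuzzzu111 gives the answer.

uzzzuuzzzuuzzzuuzzzu111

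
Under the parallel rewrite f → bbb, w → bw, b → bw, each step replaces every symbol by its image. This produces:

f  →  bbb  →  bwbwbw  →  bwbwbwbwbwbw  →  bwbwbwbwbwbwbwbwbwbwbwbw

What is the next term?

bwbwbwbwbwbwbwbwbwbwbwbwbwbwbwbwbwbwbwbwbwbwbwbw

Replace each of the 24 characters of bwbwbwbwbwbwbwbwbwbwbwbw in place — bw bw bw bw bw bw bw bw bw bw bw bw bw bw bw bw bw bw bw bw bw bw bw bw — and concatenate.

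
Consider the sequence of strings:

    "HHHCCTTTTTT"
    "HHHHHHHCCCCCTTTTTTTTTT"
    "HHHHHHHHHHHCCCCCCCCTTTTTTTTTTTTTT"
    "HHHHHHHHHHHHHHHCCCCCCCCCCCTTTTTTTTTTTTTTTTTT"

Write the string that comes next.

HHHHHHHHHHHHHHHHHHHCCCCCCCCCCCCCCTTTTTTTTTTTTTTTTTTTTTT

Reading off run lengths: H runs 3, 7, 11, 15; C runs 2, 5, 8, 11; T runs 6, 10, 14, 18 — each is linear in n (n = 1, 2, …).
At n = 5 the blocks have lengths 19, 14, 22.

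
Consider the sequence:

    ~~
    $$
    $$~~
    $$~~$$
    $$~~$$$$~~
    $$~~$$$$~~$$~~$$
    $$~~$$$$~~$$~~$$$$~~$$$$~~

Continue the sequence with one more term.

From term 3 onward, concatenate the last term with the second-to-last: $$·~~ = $$~~, $$~~·$$ = $$~~$$, …
Continuing: $$~~$$$$~~$$~~$$$$~~$$$$~~ · $$~~$$$$~~$$~~$$ gives term 8.

$$~~$$$$~~$$~~$$$$~~$$$$~~$$~~$$$$~~$$~~$$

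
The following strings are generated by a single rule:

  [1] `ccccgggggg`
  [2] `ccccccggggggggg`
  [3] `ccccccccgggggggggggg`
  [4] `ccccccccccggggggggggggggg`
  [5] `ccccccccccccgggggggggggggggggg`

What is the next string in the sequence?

Each string has the form c^{2n} g^{3n}, where the shown terms are n = 2, 3, 4, 5, 6.
For the next term, n = 7, so the run lengths are 14, 21.

ccccccccccccccggggggggggggggggggggg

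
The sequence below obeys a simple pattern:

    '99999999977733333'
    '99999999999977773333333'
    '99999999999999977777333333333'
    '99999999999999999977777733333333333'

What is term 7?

99999999999999999999999999977777777733333333333333333

Term n consists of 3n 9's, followed by n 7's, followed by 2n-1 3's, where the shown terms are n = 3, 4, 5, 6.
Setting n = 9 gives 27, 9, 17 characters in each block.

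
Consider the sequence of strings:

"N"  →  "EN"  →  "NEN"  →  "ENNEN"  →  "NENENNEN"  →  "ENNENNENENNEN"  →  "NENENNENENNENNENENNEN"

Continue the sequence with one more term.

ENNENNENENNENNENENNENENNENNENENNEN

From term 3 onward, concatenate the second-to-last term with the last: N·EN = NEN, EN·NEN = ENNEN, …
Continuing: ENNENNENENNEN · NENENNENENNENNENENNEN gives term 8.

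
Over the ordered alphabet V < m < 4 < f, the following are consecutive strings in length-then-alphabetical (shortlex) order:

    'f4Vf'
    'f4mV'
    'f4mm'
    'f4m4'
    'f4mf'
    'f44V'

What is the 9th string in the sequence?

f44f

Advancing 3 positions from f44V through f44V → f44m → f444 reaches term 9.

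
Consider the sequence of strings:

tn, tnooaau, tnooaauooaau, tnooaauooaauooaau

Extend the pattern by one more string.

Each term is the previous one with ooaau appended.
So the next term is tnooaauooaauooaau·ooaau.

tnooaauooaauooaauooaau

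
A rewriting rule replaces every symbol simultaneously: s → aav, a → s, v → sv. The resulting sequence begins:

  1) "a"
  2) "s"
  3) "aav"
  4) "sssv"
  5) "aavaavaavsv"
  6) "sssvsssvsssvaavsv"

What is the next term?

Replace each of the 17 characters of sssvsssvsssvaavsv in place — aav aav aav sv aav aav aav sv aav aav aav sv s s sv aav sv — and concatenate.

aavaavaavsvaavaavaavsvaavaavaavsvsssvaavsv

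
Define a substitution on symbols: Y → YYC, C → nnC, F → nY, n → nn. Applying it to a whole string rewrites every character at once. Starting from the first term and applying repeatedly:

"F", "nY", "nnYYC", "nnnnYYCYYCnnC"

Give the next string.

Rewriting the 13 symbols of nnnnYYCYYCnnC one by one yields nn nn nn nn YYC YYC nnC YYC YYC nnC nn nn nnC; concatenated:

nnnnnnnnYYCYYCnnCYYCYYCnnCnnnnnnC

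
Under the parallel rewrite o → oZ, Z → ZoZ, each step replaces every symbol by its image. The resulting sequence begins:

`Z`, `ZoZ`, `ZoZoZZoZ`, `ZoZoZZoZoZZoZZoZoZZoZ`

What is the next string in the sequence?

Replace each of the 21 characters of ZoZoZZoZoZZoZZoZoZZoZ in place — ZoZ oZ ZoZ oZ ZoZ ZoZ oZ ZoZ oZ ZoZ ZoZ oZ ZoZ ZoZ oZ ZoZ oZ ZoZ ZoZ oZ ZoZ — and concatenate.

ZoZoZZoZoZZoZZoZoZZoZoZZoZZoZoZZoZZoZoZZoZoZZoZZoZoZZoZ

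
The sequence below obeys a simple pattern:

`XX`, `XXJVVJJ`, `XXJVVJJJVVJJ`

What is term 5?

The strings grow by a fixed suffix JVVJJ each time.
From XXJVVJJJVVJJ, 2 further steps: XXJVVJJJVVJJ → XXJVVJJJVVJJJVVJJ → (answer).

XXJVVJJJVVJJJVVJJJVVJJ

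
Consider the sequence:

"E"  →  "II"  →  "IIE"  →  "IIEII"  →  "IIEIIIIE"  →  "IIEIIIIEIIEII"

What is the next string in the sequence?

IIEIIIIEIIEIIIIEIIIIE

Each term (from the third on) is the previous term followed by the one before it: term 3 = II·E = IIE.
Continuing: IIEIIIIEIIEII · IIEIIIIE gives term 7.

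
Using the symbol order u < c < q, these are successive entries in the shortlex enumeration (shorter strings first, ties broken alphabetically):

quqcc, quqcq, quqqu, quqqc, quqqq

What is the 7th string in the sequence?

Continuing the enumeration 2 steps past quqqq: quqqq → qcuuu → (answer).

qcuuc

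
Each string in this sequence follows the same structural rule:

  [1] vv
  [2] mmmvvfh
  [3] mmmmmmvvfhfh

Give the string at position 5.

Every step adds mmm to the front and fh to the end of the previous string.
From mmmmmmvvfhfh, 2 further steps: mmmmmmvvfhfh → mmmmmmmmmvvfhfhfh → (answer).

mmmmmmmmmmmmvvfhfhfhfh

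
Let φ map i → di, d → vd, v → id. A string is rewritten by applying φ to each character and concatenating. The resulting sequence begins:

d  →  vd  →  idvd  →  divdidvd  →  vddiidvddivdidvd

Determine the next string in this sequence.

Rewriting the 16 symbols of vddiidvddivdidvd one by one yields id vd vd di di vd id vd vd di id vd di vd id vd; concatenated:

idvdvddidivdidvdvddiidvddivdidvd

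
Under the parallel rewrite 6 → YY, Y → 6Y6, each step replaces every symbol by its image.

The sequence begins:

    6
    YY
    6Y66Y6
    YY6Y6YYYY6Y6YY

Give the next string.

6Y66Y6YY6Y6YY6Y66Y66Y66Y6YY6Y6YY6Y66Y6

Replace each of the 14 characters of YY6Y6YYYY6Y6YY in place — 6Y6 6Y6 YY 6Y6 YY 6Y6 6Y6 6Y6 6Y6 YY 6Y6 YY 6Y6 6Y6 — and concatenate.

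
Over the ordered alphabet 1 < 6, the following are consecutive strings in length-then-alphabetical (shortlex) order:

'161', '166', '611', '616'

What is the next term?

Find the rightmost character of 616 below 6, bump it to the next letter, and reset everything to its right to 1.

661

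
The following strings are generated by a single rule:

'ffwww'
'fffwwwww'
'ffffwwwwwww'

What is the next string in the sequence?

fffffwwwwwwwww

Each string has the form f^{n} w^{2n-1}, where the shown terms are n = 2, 3, 4.
At n = 5 the blocks have lengths 5, 9.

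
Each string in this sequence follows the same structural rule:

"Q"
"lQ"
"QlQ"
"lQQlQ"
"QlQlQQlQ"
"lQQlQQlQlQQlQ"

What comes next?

Each term (from the third on) is the two preceding terms concatenated in order: term 3 = Q·lQ = QlQ.
So term 7 is QlQlQQlQ·lQQlQQlQlQQlQ.

QlQlQQlQlQQlQQlQlQQlQ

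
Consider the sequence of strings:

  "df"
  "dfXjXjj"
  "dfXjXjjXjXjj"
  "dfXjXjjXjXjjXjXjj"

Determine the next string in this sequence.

Every step adds XjXjj to the end: s(k+1) = s(k)·XjXjj.
Applying this once more to dfXjXjjXjXjjXjXjj:

dfXjXjjXjXjjXjXjjXjXjj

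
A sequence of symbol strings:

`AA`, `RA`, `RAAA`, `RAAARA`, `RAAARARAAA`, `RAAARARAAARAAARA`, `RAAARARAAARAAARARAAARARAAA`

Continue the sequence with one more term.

From term 3 onward, concatenate the last term with the second-to-last: RA·AA = RAAA, RAAA·RA = RAAARA, …
The next term joins RAAARARAAARAAARARAAARARAAA and RAAARARAAARAAARA.

RAAARARAAARAAARARAAARARAAARAAARARAAARAAARA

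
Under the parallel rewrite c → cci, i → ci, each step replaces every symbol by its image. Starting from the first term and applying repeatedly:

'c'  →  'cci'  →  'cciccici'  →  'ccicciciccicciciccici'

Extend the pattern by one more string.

Replace each of the 21 characters of ccicciciccicciciccici in place — cci cci ci cci cci ci cci ci cci cci ci cci cci ci cci ci cci cci ci cci ci — and concatenate.

ccicciciccicciciccicicciccicicciccicicciciccicciciccici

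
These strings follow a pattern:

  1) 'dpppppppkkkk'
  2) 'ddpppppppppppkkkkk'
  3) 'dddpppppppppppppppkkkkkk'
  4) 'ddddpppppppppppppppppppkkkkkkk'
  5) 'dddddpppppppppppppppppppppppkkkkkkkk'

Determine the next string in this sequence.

Term n consists of n d's, followed by 4n+3 p's, followed by n+3 k's (n = 1, 2, …).
At n = 6 the blocks have lengths 6, 27, 9.

ddddddpppppppppppppppppppppppppppkkkkkkkkk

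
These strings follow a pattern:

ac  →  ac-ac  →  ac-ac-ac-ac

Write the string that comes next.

ac-ac-ac-ac-ac-ac-ac-ac

Every step duplicates the string with '-' between the halves.
One more doubling of ac-ac-ac-ac gives the answer.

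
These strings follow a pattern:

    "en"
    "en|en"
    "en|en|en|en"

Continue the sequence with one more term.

s(k+1) = s(k)·|·s(k) — each term doubles the last with '|' between the halves.
One more doubling of en|en|en|en gives the answer.

en|en|en|en|en|en|en|en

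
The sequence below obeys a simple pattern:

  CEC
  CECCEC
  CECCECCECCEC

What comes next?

s(k+1) = s(k)·s(k) — each term doubles the last.
Doubling CECCECCECCEC:

CECCECCECCECCECCECCECCEC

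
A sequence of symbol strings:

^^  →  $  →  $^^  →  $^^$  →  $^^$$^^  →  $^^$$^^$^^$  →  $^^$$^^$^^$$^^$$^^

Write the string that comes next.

$^^$$^^$^^$$^^$$^^$^^$$^^$^^$

This is a Fibonacci-style word recurrence s(k) = s(k−1)·s(k−2): e.g. $·^^ = $^^.
So term 8 is $^^$$^^$^^$$^^$$^^·$^^$$^^$^^$.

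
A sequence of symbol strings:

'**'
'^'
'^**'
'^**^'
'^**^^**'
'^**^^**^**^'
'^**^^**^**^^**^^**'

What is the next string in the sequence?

This is a Fibonacci-style word recurrence s(k) = s(k−1)·s(k−2): e.g. ^·** = ^**.
So term 8 is ^**^^**^**^^**^^**·^**^^**^**^.

^**^^**^**^^**^^**^**^^**^**^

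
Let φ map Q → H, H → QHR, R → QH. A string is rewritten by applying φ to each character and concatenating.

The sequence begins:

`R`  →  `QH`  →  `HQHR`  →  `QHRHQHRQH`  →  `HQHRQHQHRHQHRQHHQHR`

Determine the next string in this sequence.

Replace each of the 19 characters of HQHRQHQHRHQHRQHHQHR in place — QHR H QHR QH H QHR H QHR QH QHR H QHR QH H QHR QHR H QHR QH — and concatenate.

QHRHQHRQHHQHRHQHRQHQHRHQHRQHHQHRQHRHQHRQH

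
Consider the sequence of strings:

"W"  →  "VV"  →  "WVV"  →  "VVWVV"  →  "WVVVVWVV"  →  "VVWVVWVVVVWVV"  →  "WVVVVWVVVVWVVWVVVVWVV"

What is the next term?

VVWVVWVVVVWVVWVVVVWVVVVWVVWVVVVWVV

This is a Fibonacci-style word recurrence s(k) = s(k−2)·s(k−1): e.g. W·VV = WVV.
Continuing: VVWVVWVVVVWVV · WVVVVWVVVVWVVWVVVVWVV gives term 8.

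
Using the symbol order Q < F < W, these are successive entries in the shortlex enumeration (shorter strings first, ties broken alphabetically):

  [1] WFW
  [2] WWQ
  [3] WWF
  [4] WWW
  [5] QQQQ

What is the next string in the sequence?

The successor of QQQQ increments the rightmost position that isn't already W and resets every position after it to Q.

QQQF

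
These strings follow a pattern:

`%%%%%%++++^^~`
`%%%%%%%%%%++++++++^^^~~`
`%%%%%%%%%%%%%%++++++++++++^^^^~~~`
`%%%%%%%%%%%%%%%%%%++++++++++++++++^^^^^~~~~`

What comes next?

The n-th term is 4n+2 %'s then 4n +'s then n+1 ^'s then n ~'s (n = 1, 2, …).
Setting n = 5 gives 22, 20, 6, 5 characters in each block.

%%%%%%%%%%%%%%%%%%%%%%++++++++++++++++++++^^^^^^~~~~~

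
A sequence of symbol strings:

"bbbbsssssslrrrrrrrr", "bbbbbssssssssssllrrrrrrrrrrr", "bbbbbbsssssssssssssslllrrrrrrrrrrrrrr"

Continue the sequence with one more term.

bbbbbbbssssssssssssssssssllllrrrrrrrrrrrrrrrrr

Each string has the form b^{n+2} s^{4n-2} l^{n-1} r^{3n+2}, where the shown terms are n = 2, 3, 4.
At n = 5 the blocks have lengths 7, 18, 4, 17.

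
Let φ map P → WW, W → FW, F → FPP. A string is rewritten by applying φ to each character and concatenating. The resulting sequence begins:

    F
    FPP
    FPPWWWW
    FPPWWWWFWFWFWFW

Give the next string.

Rewriting the 15 symbols of FPPWWWWFWFWFWFW one by one yields FPP WW WW FW FW FW FW FPP FW FPP FW FPP FW FPP FW; concatenated:

FPPWWWWFWFWFWFWFPPFWFPPFWFPPFWFPPFW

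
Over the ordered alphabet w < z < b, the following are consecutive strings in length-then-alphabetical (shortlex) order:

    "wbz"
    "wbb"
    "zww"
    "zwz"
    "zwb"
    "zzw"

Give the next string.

zzz

The successor of zzw increments the rightmost position that isn't already b and resets every position after it to w.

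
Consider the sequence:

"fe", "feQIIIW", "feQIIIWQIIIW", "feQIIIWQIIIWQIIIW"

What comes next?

Every step adds QIIIW to the end: s(k+1) = s(k)·QIIIW.
Applying this once more to feQIIIWQIIIWQIIIW:

feQIIIWQIIIWQIIIWQIIIW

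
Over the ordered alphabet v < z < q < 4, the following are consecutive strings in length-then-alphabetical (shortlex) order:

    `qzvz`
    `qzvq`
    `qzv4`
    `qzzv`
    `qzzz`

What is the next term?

qzzq

The successor of qzzz increments the rightmost position that isn't already 4 and resets every position after it to v.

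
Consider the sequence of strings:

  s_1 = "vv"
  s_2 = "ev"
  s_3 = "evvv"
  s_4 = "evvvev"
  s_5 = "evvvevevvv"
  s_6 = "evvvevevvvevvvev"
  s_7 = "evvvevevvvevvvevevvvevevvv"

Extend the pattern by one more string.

evvvevevvvevvvevevvvevevvvevvvevevvvevvvev

Each term (from the third on) is the previous term followed by the one before it: term 3 = ev·vv = evvv.
Continuing: evvvevevvvevvvevevvvevevvv · evvvevevvvevvvev gives term 8.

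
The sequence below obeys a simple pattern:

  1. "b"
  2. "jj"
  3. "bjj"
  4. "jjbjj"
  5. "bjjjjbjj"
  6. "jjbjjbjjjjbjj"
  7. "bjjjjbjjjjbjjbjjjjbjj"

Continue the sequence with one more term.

jjbjjbjjjjbjjbjjjjbjjjjbjjbjjjjbjj

This is a Fibonacci-style word recurrence s(k) = s(k−2)·s(k−1): e.g. b·jj = bjj.
Continuing: jjbjjbjjjjbjj · bjjjjbjjjjbjjbjjjjbjj gives term 8.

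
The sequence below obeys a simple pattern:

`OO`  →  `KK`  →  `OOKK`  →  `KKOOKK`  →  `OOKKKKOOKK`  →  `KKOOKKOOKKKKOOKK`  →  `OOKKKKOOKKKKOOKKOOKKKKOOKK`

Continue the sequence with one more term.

KKOOKKOOKKKKOOKKOOKKKKOOKKKKOOKKOOKKKKOOKK

From term 3 onward, concatenate the second-to-last term with the last: OO·KK = OOKK, KK·OOKK = KKOOKK, …
So term 8 is KKOOKKOOKKKKOOKK·OOKKKKOOKKKKOOKKOOKKKKOOKK.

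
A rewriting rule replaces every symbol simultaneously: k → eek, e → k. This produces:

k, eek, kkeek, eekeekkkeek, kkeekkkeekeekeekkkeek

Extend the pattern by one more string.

eekeekkkeekeekeekkkeekkkeekkkeekeekeekkkeek

Replace each of the 21 characters of kkeekkkeekeekeekkkeek in place — eek eek k k eek eek eek k k eek k k eek k k eek eek eek k k eek — and concatenate.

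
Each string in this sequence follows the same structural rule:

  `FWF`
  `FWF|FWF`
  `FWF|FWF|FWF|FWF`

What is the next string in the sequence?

s(k+1) = s(k)·|·s(k) — each term doubles the last with '|' between the halves.
Doubling FWF|FWF|FWF|FWF with '|' between the halves:

FWF|FWF|FWF|FWF|FWF|FWF|FWF|FWF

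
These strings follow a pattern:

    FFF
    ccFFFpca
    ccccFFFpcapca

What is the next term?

s(k+1) = cc·s(k)·pca, so each term gains cc as a prefix and pca as a suffix.
So the next term is cc·ccccFFFpcapca·pca.

ccccccFFFpcapcapca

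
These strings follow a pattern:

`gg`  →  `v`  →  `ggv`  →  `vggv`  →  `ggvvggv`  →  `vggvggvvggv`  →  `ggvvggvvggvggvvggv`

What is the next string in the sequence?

Each term (from the third on) is the two preceding terms concatenated in order: term 3 = gg·v = ggv.
Continuing: vggvggvvggv · ggvvggvvggvggvvggv gives term 8.

vggvggvvggvggvvggvvggvggvvggv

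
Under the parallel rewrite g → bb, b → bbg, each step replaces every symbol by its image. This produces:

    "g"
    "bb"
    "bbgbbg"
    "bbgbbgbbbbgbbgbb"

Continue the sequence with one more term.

Rewriting the 16 symbols of bbgbbgbbbbgbbgbb one by one yields bbg bbg bb bbg bbg bb bbg bbg bbg bbg bb bbg bbg bb bbg bbg; concatenated:

bbgbbgbbbbgbbgbbbbgbbgbbgbbgbbbbgbbgbbbbgbbg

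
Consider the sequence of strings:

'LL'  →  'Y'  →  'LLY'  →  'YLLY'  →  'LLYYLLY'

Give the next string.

YLLYLLYYLLY

This is a Fibonacci-style word recurrence s(k) = s(k−2)·s(k−1): e.g. LL·Y = LLY.
So term 6 is YLLY·LLYYLLY.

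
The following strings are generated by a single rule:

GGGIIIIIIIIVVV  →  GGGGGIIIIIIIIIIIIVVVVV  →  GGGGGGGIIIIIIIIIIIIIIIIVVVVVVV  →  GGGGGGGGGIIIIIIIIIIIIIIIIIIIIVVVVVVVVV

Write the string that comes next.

The n-th term is 2n-1 G's then 4n I's then 2n-1 V's, where the shown terms are n = 2, 3, 4, 5.
For the next term, n = 6, so the run lengths are 11, 24, 11.

GGGGGGGGGGGIIIIIIIIIIIIIIIIIIIIIIIIVVVVVVVVVVV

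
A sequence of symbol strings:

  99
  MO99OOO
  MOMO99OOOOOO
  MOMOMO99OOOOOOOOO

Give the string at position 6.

Each term wraps the previous one in MO on the left and OOO on the right.
From MOMOMO99OOOOOOOOO, 2 further steps: MOMOMO99OOOOOOOOO → MOMOMOMO99OOOOOOOOOOOO → (answer).

MOMOMOMOMO99OOOOOOOOOOOOOOO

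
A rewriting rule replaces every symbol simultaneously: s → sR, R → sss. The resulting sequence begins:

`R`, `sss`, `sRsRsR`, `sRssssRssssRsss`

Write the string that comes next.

Rewriting the 15 symbols of sRssssRssssRsss one by one yields sR sss sR sR sR sR sss sR sR sR sR sss sR sR sR; concatenated:

sRssssRsRsRsRssssRsRsRsRssssRsRsR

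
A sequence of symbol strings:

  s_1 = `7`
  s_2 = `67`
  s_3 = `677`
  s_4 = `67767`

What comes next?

From term 3 onward, concatenate the last term with the second-to-last: 67·7 = 677, 677·67 = 67767, …
Continuing: 67767 · 677 gives term 5.

67767677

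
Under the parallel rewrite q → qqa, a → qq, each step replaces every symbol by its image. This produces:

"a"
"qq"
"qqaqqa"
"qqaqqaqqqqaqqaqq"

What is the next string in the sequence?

φ(qqaqqaqqqqaqqaqq) expands symbol-by-symbol to qqa qqa qq qqa qqa qq qqa qqa qqa qqa qq qqa qqa qq qqa qqa; joining the 16 pieces gives the next term.

qqaqqaqqqqaqqaqqqqaqqaqqaqqaqqqqaqqaqqqqaqqa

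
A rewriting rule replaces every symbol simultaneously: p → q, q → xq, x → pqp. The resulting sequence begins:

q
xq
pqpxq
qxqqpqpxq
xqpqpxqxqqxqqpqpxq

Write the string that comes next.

Rewriting the 18 symbols of xqpqpxqxqqxqqpqpxq one by one yields pqp xq q xq q pqp xq pqp xq xq pqp xq xq q xq q pqp xq; concatenated:

pqpxqqxqqpqpxqpqpxqxqpqpxqxqqxqqpqpxq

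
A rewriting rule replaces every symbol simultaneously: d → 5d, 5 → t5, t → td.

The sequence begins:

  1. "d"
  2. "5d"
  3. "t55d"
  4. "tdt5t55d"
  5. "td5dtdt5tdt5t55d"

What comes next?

Rewriting the 16 symbols of td5dtdt5tdt5t55d one by one yields td 5d t5 5d td 5d td t5 td 5d td t5 td t5 t5 5d; concatenated:

td5dt55dtd5dtdt5td5dtdt5tdt5t55d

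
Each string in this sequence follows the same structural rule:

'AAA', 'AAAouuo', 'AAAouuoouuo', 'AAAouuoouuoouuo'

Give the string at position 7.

AAAouuoouuoouuoouuoouuoouuo

Every step adds ouuo to the end: s(k+1) = s(k)·ouuo.
From AAAouuoouuoouuo, 3 further steps: AAAouuoouuoouuo → AAAouuoouuoouuoouuo → AAAouuoouuoouuoouuoouuo → (answer).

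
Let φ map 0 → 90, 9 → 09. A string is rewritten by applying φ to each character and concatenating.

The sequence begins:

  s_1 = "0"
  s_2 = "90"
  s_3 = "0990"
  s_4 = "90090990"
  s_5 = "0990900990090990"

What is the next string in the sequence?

φ(0990900990090990) expands symbol-by-symbol to 90 09 09 90 09 90 90 09 09 90 90 09 90 09 09 90; joining the 16 pieces gives the next term.

90090990099090090990900990090990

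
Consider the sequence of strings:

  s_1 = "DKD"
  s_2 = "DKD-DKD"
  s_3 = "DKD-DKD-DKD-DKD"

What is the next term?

Each string is two copies of the previous one joined by '-'.
One more doubling of DKD-DKD-DKD-DKD gives the answer.

DKD-DKD-DKD-DKD-DKD-DKD-DKD-DKD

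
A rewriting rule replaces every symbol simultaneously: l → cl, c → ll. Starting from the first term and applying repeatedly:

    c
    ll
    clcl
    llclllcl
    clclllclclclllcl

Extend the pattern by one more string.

Rewriting the 16 symbols of clclllclclclllcl one by one yields ll cl ll cl cl cl ll cl ll cl ll cl cl cl ll cl; concatenated:

llclllclclclllclllclllclclclllcl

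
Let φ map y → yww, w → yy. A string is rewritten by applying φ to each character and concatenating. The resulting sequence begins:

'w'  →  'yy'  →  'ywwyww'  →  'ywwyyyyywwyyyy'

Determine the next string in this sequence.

ywwyyyyywwywwywwywwywwyyyyywwywwywwyww

Replace each of the 14 characters of ywwyyyyywwyyyy in place — yww yy yy yww yww yww yww yww yy yy yww yww yww yww — and concatenate.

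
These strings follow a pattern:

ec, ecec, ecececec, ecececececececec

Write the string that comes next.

s(k+1) = s(k)·s(k) — each term doubles the last.
Doubling ecececececececec:

ecececececececececececececececec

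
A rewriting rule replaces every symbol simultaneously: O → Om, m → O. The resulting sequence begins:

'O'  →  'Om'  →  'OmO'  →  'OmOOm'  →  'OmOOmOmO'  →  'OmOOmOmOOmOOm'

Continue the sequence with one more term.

OmOOmOmOOmOOmOmOOmOmO

Replace each of the 13 characters of OmOOmOmOOmOOm in place — Om O Om Om O Om O Om Om O Om Om O — and concatenate.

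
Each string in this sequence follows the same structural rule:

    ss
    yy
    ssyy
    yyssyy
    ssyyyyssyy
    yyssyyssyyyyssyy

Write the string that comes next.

Each term (from the third on) is the two preceding terms concatenated in order: term 3 = ss·yy = ssyy.
Continuing: ssyyyyssyy · yyssyyssyyyyssyy gives term 7.

ssyyyyssyyyyssyyssyyyyssyy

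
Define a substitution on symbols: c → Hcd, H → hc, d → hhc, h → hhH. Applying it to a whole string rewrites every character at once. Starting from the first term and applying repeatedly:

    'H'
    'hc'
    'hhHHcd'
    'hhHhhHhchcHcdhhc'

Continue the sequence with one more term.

Applying the rule to each of the 16 symbols of hhHhhHhchcHcdhhc gives the pieces hhH hhH hc hhH hhH hc hhH Hcd hhH Hcd hc Hcd hhc hhH hhH Hcd, which concatenate to the answer.

hhHhhHhchhHhhHhchhHHcdhhHHcdhcHcdhhchhHhhHHcd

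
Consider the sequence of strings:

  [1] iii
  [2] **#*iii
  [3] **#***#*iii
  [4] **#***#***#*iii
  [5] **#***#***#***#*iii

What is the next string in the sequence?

Every step adds **#* at the front: s(k+1) = **#*·s(k).
One more step from **#***#***#***#*iii gives the answer.

**#***#***#***#***#*iii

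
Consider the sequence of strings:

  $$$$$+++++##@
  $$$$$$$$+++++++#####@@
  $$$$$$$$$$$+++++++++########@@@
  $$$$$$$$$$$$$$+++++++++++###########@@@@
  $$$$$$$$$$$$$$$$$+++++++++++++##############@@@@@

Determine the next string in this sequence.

Each string has the form $^{3n+2} +^{2n+3} #^{3n-1} @^{n} (n = 1, 2, …).
Setting n = 6 gives 20, 15, 17, 6 characters in each block.

$$$$$$$$$$$$$$$$$$$$+++++++++++++++#################@@@@@@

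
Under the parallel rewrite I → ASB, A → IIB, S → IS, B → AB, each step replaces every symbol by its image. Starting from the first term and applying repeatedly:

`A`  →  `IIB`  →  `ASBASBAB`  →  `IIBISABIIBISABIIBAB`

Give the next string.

Replace each of the 19 characters of IIBISABIIBISABIIBAB in place — ASB ASB AB ASB IS IIB AB ASB ASB AB ASB IS IIB AB ASB ASB AB IIB AB — and concatenate.

ASBASBABASBISIIBABASBASBABASBISIIBABASBASBABIIBAB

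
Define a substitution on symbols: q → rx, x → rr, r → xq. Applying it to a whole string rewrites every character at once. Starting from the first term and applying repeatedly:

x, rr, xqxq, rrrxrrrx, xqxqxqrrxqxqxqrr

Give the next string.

Rewriting the 16 symbols of xqxqxqrrxqxqxqrr one by one yields rr rx rr rx rr rx xq xq rr rx rr rx rr rx xq xq; concatenated:

rrrxrrrxrrrxxqxqrrrxrrrxrrrxxqxq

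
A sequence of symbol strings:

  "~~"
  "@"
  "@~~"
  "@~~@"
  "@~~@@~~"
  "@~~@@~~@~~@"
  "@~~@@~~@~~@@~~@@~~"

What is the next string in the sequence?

From term 3 onward, concatenate the last term with the second-to-last: @·~~ = @~~, @~~·@ = @~~@, …
Continuing: @~~@@~~@~~@@~~@@~~ · @~~@@~~@~~@ gives term 8.

@~~@@~~@~~@@~~@@~~@~~@@~~@~~@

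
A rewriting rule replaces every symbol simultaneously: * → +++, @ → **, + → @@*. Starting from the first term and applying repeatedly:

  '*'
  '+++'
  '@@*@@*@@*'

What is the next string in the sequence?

****+++****+++****+++

Expanding @@*@@*@@*: @→**, @→**, *→+++, @→**, @→**, *→+++, @→**, @→**, *→+++. Concatenated: ** ** +++ ** ** +++ ** ** +++.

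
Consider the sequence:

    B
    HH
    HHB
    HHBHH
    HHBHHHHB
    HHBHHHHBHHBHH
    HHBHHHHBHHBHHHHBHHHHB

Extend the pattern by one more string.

This is a Fibonacci-style word recurrence s(k) = s(k−1)·s(k−2): e.g. HH·B = HHB.
Continuing: HHBHHHHBHHBHHHHBHHHHB · HHBHHHHBHHBHH gives term 8.

HHBHHHHBHHBHHHHBHHHHBHHBHHHHBHHBHH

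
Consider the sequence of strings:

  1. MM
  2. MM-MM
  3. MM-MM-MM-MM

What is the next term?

s(k+1) = s(k)·-·s(k) — each term doubles the last with '-' between the halves.
One more doubling of MM-MM-MM-MM gives the answer.

MM-MM-MM-MM-MM-MM-MM-MM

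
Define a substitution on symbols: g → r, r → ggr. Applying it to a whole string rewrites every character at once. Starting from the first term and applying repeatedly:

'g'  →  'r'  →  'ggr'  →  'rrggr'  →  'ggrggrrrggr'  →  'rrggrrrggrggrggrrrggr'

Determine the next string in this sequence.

ggrggrrrggrggrggrrrggrrrggrrrggrggrggrrrggr

Replace each of the 21 characters of rrggrrrggrggrggrrrggr in place — ggr ggr r r ggr ggr ggr r r ggr r r ggr r r ggr ggr ggr r r ggr — and concatenate.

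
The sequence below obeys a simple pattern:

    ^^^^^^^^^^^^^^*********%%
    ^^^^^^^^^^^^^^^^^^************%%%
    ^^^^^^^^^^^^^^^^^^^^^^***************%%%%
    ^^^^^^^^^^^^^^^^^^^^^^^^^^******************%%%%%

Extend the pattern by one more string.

Each string has the form ^^{4n+2} *^{3n} %^{n-1}, where the shown terms are n = 3, 4, 5, 6.
Setting n = 7 gives 30, 21, 6 characters in each block.

^^^^^^^^^^^^^^^^^^^^^^^^^^^^^^*********************%%%%%%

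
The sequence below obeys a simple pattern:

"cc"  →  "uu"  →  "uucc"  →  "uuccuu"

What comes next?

uuccuuuucc

From term 3 onward, concatenate the last term with the second-to-last: uu·cc = uucc, uucc·uu = uuccuu, …
So term 5 is uuccuu·uucc.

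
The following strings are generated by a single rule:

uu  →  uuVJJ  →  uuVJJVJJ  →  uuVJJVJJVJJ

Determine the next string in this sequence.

Each term is the previous one with VJJ appended.
One more step from uuVJJVJJVJJ gives the answer.

uuVJJVJJVJJVJJ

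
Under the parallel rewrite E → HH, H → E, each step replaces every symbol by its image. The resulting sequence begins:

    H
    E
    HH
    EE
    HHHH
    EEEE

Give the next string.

Apply φ to EEEE symbol by symbol: E→HH, E→HH, E→HH, E→HH; joined: HH HH HH HH.

HHHHHHHH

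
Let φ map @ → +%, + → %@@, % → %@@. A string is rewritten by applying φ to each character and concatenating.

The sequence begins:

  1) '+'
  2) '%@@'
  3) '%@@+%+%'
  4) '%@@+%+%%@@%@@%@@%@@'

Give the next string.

%@@+%+%%@@%@@%@@%@@%@@+%+%%@@+%+%%@@+%+%%@@+%+%

Applying the rule to each of the 19 symbols of %@@+%+%%@@%@@%@@%@@ gives the pieces %@@ +% +% %@@ %@@ %@@ %@@ %@@ +% +% %@@ +% +% %@@ +% +% %@@ +% +%, which concatenate to the answer.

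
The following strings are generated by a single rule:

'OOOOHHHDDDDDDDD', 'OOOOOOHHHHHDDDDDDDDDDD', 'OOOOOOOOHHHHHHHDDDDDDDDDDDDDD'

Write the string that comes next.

OOOOOOOOOOHHHHHHHHHDDDDDDDDDDDDDDDDD

Each string has the form O^{2n} H^{2n-1} D^{3n+2}, where the shown terms are n = 2, 3, 4.
For the next term, n = 5, so the run lengths are 10, 9, 17.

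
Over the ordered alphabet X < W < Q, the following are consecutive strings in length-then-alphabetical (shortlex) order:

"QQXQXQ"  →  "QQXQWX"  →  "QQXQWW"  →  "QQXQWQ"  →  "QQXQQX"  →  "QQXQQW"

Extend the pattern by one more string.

Treat QQXQQW as a base-3 numeral over the given alphabet and add one, carrying through any trailing Q's.

QQXQQQ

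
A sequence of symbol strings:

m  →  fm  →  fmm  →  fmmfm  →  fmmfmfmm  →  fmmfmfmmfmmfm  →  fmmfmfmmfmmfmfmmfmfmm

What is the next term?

fmmfmfmmfmmfmfmmfmfmmfmmfmfmmfmmfm

Each term (from the third on) is the previous term followed by the one before it: term 3 = fm·m = fmm.
So term 8 is fmmfmfmmfmmfmfmmfmfmm·fmmfmfmmfmmfm.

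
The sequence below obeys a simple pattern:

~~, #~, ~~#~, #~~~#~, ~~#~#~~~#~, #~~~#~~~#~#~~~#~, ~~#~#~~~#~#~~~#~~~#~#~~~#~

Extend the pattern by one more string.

This is a Fibonacci-style word recurrence s(k) = s(k−2)·s(k−1): e.g. ~~·#~ = ~~#~.
Continuing: #~~~#~~~#~#~~~#~ · ~~#~#~~~#~#~~~#~~~#~#~~~#~ gives term 8.

#~~~#~~~#~#~~~#~~~#~#~~~#~#~~~#~~~#~#~~~#~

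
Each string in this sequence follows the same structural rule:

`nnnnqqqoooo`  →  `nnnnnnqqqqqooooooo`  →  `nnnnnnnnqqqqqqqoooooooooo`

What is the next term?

nnnnnnnnnnqqqqqqqqqooooooooooooo

Reading off run lengths: n runs 4, 6, 8; q runs 3, 5, 7; o runs 4, 7, 10 — each is linear in n, where the shown terms are n = 2, 3, 4.
For the next term, n = 5, so the run lengths are 10, 9, 13.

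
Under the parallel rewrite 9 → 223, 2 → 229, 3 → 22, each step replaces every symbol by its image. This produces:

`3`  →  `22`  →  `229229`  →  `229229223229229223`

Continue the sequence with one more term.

Applying the rule to each of the 18 symbols of 229229223229229223 gives the pieces 229 229 223 229 229 223 229 229 22 229 229 223 229 229 223 229 229 22, which concatenate to the answer.

2292292232292292232292292222922922322922922322922922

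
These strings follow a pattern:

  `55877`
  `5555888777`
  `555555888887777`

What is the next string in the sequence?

55555555888888877777

Each string has the form 5^{2n} 8^{2n-1} 7^{n+1} (n = 1, 2, …).
Setting n = 4 gives 8, 7, 5 characters in each block.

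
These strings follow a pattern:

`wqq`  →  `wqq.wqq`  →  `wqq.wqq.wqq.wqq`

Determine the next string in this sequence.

wqq.wqq.wqq.wqq.wqq.wqq.wqq.wqq

Each string is two copies of the previous one joined by '.'.
One more doubling of wqq.wqq.wqq.wqq gives the answer.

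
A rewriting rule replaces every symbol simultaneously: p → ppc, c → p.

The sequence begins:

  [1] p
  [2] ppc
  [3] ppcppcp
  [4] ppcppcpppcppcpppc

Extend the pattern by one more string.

Rewriting the 17 symbols of ppcppcpppcppcpppc one by one yields ppc ppc p ppc ppc p ppc ppc ppc p ppc ppc p ppc ppc ppc p; concatenated:

ppcppcpppcppcpppcppcppcpppcppcpppcppcppcp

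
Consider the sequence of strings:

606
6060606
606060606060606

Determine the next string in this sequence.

6060606060606060606060606060606

Every step duplicates the string with '0' between the halves.
One more doubling of 606060606060606 gives the answer.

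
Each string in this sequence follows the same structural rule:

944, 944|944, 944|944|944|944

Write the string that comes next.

s(k+1) = s(k)·|·s(k) — each term doubles the last with '|' between the halves.
Doubling 944|944|944|944 with '|' between the halves:

944|944|944|944|944|944|944|944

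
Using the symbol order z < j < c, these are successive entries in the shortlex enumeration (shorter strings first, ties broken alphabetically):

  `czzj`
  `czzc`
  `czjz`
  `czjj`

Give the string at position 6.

Advancing 2 positions from czjj through czjj → czjc reaches term 6.

czcz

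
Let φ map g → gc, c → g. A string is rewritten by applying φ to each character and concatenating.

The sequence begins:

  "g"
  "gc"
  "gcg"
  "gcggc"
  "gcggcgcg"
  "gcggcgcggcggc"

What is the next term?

Replace each of the 13 characters of gcggcgcggcggc in place — gc g gc gc g gc g gc gc g gc gc g — and concatenate.

gcggcgcggcggcgcggcgcg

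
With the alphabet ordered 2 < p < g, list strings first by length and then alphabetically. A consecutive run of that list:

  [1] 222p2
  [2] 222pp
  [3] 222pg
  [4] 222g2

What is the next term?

222gp

The successor of 222g2 increments the rightmost position that isn't already g and resets every position after it to 2.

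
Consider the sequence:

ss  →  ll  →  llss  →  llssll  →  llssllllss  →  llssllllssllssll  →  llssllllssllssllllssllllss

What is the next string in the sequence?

llssllllssllssllllssllllssllssllllssllssll

From term 3 onward, concatenate the last term with the second-to-last: ll·ss = llss, llss·ll = llssll, …
So term 8 is llssllllssllssllllssllllss·llssllllssllssll.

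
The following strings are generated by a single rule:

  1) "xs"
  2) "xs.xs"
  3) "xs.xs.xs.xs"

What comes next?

Every step duplicates the string with '.' between the halves.
Doubling xs.xs.xs.xs with '.' between the halves:

xs.xs.xs.xs.xs.xs.xs.xs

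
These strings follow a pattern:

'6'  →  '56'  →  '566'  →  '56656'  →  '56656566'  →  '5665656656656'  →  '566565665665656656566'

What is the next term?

5665656656656566565665665656656656

From term 3 onward, concatenate the last term with the second-to-last: 56·6 = 566, 566·56 = 56656, …
So term 8 is 566565665665656656566·5665656656656.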